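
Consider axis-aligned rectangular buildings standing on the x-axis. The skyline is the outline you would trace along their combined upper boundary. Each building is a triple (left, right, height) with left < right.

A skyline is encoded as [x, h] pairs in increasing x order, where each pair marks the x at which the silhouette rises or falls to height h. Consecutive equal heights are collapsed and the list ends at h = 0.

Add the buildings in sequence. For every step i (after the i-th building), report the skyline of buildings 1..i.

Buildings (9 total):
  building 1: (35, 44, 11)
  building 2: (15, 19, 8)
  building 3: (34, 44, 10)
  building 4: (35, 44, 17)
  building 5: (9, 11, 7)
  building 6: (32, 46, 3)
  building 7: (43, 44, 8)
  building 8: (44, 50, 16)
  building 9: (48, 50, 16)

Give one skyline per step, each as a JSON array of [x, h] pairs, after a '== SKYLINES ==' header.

== SKYLINES ==
[[35,11],[44,0]]
[[15,8],[19,0],[35,11],[44,0]]
[[15,8],[19,0],[34,10],[35,11],[44,0]]
[[15,8],[19,0],[34,10],[35,17],[44,0]]
[[9,7],[11,0],[15,8],[19,0],[34,10],[35,17],[44,0]]
[[9,7],[11,0],[15,8],[19,0],[32,3],[34,10],[35,17],[44,3],[46,0]]
[[9,7],[11,0],[15,8],[19,0],[32,3],[34,10],[35,17],[44,3],[46,0]]
[[9,7],[11,0],[15,8],[19,0],[32,3],[34,10],[35,17],[44,16],[50,0]]
[[9,7],[11,0],[15,8],[19,0],[32,3],[34,10],[35,17],[44,16],[50,0]]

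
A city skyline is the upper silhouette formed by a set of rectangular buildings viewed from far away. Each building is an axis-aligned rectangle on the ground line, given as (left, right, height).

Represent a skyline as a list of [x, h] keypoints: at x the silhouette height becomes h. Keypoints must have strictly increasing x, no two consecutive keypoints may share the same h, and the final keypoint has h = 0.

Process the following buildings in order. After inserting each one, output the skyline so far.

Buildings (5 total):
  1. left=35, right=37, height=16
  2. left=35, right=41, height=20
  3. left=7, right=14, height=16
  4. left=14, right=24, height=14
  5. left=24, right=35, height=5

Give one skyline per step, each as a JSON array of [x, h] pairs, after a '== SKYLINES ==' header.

== SKYLINES ==
[[35,16],[37,0]]
[[35,20],[41,0]]
[[7,16],[14,0],[35,20],[41,0]]
[[7,16],[14,14],[24,0],[35,20],[41,0]]
[[7,16],[14,14],[24,5],[35,20],[41,0]]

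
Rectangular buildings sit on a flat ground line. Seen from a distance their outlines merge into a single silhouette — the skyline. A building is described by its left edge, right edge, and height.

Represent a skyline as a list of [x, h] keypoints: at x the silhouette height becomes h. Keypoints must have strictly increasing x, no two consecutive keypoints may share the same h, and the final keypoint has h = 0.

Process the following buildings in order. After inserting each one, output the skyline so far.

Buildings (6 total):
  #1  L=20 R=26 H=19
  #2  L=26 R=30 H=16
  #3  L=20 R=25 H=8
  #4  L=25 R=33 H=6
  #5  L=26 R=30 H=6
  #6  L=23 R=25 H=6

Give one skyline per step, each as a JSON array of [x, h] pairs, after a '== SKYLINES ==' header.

== SKYLINES ==
[[20,19],[26,0]]
[[20,19],[26,16],[30,0]]
[[20,19],[26,16],[30,0]]
[[20,19],[26,16],[30,6],[33,0]]
[[20,19],[26,16],[30,6],[33,0]]
[[20,19],[26,16],[30,6],[33,0]]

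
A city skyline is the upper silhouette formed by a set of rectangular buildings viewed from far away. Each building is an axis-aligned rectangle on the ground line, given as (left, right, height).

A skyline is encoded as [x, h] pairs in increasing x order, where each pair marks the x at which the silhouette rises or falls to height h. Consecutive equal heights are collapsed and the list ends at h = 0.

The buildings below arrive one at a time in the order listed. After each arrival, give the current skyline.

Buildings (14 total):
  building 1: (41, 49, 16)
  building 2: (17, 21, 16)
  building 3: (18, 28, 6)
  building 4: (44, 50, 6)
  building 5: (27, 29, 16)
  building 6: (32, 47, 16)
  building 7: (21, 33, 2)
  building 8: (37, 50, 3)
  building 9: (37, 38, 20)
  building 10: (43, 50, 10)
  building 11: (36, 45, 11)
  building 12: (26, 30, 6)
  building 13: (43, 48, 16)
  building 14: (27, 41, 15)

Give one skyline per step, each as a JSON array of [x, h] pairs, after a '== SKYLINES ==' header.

== SKYLINES ==
[[41,16],[49,0]]
[[17,16],[21,0],[41,16],[49,0]]
[[17,16],[21,6],[28,0],[41,16],[49,0]]
[[17,16],[21,6],[28,0],[41,16],[49,6],[50,0]]
[[17,16],[21,6],[27,16],[29,0],[41,16],[49,6],[50,0]]
[[17,16],[21,6],[27,16],[29,0],[32,16],[49,6],[50,0]]
[[17,16],[21,6],[27,16],[29,2],[32,16],[49,6],[50,0]]
[[17,16],[21,6],[27,16],[29,2],[32,16],[49,6],[50,0]]
[[17,16],[21,6],[27,16],[29,2],[32,16],[37,20],[38,16],[49,6],[50,0]]
[[17,16],[21,6],[27,16],[29,2],[32,16],[37,20],[38,16],[49,10],[50,0]]
[[17,16],[21,6],[27,16],[29,2],[32,16],[37,20],[38,16],[49,10],[50,0]]
[[17,16],[21,6],[27,16],[29,6],[30,2],[32,16],[37,20],[38,16],[49,10],[50,0]]
[[17,16],[21,6],[27,16],[29,6],[30,2],[32,16],[37,20],[38,16],[49,10],[50,0]]
[[17,16],[21,6],[27,16],[29,15],[32,16],[37,20],[38,16],[49,10],[50,0]]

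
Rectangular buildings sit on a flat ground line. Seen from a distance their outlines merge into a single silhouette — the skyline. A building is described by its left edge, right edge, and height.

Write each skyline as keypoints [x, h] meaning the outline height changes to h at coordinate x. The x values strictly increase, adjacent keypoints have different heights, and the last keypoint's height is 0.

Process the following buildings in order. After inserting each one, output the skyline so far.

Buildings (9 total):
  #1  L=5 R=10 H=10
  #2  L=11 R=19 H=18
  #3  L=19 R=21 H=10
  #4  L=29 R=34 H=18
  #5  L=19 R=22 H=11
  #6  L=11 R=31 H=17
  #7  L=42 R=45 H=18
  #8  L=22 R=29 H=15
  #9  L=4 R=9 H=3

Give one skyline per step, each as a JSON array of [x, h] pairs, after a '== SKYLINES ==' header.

== SKYLINES ==
[[5,10],[10,0]]
[[5,10],[10,0],[11,18],[19,0]]
[[5,10],[10,0],[11,18],[19,10],[21,0]]
[[5,10],[10,0],[11,18],[19,10],[21,0],[29,18],[34,0]]
[[5,10],[10,0],[11,18],[19,11],[22,0],[29,18],[34,0]]
[[5,10],[10,0],[11,18],[19,17],[29,18],[34,0]]
[[5,10],[10,0],[11,18],[19,17],[29,18],[34,0],[42,18],[45,0]]
[[5,10],[10,0],[11,18],[19,17],[29,18],[34,0],[42,18],[45,0]]
[[4,3],[5,10],[10,0],[11,18],[19,17],[29,18],[34,0],[42,18],[45,0]]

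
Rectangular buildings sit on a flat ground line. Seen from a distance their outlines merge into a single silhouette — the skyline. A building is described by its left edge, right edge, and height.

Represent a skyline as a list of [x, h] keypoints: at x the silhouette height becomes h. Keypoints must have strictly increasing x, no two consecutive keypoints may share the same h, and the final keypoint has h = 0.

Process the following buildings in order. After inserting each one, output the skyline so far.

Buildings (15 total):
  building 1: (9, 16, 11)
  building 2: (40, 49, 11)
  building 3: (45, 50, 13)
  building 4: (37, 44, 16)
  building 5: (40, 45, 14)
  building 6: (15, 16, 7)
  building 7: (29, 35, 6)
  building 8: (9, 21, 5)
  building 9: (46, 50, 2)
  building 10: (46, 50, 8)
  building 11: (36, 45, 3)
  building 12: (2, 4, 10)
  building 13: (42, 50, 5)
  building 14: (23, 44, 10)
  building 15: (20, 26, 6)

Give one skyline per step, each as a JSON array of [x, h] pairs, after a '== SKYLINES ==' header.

== SKYLINES ==
[[9,11],[16,0]]
[[9,11],[16,0],[40,11],[49,0]]
[[9,11],[16,0],[40,11],[45,13],[50,0]]
[[9,11],[16,0],[37,16],[44,11],[45,13],[50,0]]
[[9,11],[16,0],[37,16],[44,14],[45,13],[50,0]]
[[9,11],[16,0],[37,16],[44,14],[45,13],[50,0]]
[[9,11],[16,0],[29,6],[35,0],[37,16],[44,14],[45,13],[50,0]]
[[9,11],[16,5],[21,0],[29,6],[35,0],[37,16],[44,14],[45,13],[50,0]]
[[9,11],[16,5],[21,0],[29,6],[35,0],[37,16],[44,14],[45,13],[50,0]]
[[9,11],[16,5],[21,0],[29,6],[35,0],[37,16],[44,14],[45,13],[50,0]]
[[9,11],[16,5],[21,0],[29,6],[35,0],[36,3],[37,16],[44,14],[45,13],[50,0]]
[[2,10],[4,0],[9,11],[16,5],[21,0],[29,6],[35,0],[36,3],[37,16],[44,14],[45,13],[50,0]]
[[2,10],[4,0],[9,11],[16,5],[21,0],[29,6],[35,0],[36,3],[37,16],[44,14],[45,13],[50,0]]
[[2,10],[4,0],[9,11],[16,5],[21,0],[23,10],[37,16],[44,14],[45,13],[50,0]]
[[2,10],[4,0],[9,11],[16,5],[20,6],[23,10],[37,16],[44,14],[45,13],[50,0]]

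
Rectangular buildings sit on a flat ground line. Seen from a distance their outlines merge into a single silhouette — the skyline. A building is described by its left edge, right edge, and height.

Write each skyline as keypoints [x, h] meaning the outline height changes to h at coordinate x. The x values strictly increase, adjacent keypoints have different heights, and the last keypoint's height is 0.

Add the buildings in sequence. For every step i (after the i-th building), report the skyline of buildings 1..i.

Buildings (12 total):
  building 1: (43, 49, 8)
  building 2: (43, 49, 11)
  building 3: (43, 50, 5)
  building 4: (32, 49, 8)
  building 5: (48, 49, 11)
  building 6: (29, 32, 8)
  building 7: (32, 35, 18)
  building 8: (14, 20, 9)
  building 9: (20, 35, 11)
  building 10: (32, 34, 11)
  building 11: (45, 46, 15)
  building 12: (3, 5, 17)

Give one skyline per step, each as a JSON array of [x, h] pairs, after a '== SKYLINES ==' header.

== SKYLINES ==
[[43,8],[49,0]]
[[43,11],[49,0]]
[[43,11],[49,5],[50,0]]
[[32,8],[43,11],[49,5],[50,0]]
[[32,8],[43,11],[49,5],[50,0]]
[[29,8],[43,11],[49,5],[50,0]]
[[29,8],[32,18],[35,8],[43,11],[49,5],[50,0]]
[[14,9],[20,0],[29,8],[32,18],[35,8],[43,11],[49,5],[50,0]]
[[14,9],[20,11],[32,18],[35,8],[43,11],[49,5],[50,0]]
[[14,9],[20,11],[32,18],[35,8],[43,11],[49,5],[50,0]]
[[14,9],[20,11],[32,18],[35,8],[43,11],[45,15],[46,11],[49,5],[50,0]]
[[3,17],[5,0],[14,9],[20,11],[32,18],[35,8],[43,11],[45,15],[46,11],[49,5],[50,0]]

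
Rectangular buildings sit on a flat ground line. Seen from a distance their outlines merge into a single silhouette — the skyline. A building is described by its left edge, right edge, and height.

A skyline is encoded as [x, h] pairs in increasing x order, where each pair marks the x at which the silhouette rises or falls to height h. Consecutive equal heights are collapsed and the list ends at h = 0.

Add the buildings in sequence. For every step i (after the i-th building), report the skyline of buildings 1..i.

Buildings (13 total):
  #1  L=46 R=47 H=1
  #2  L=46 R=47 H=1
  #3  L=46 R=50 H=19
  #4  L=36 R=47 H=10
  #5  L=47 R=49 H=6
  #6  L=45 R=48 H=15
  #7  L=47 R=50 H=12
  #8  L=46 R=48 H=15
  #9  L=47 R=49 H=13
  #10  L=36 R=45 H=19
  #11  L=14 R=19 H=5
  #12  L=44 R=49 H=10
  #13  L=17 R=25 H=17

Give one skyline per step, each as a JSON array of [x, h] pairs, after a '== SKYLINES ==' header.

== SKYLINES ==
[[46,1],[47,0]]
[[46,1],[47,0]]
[[46,19],[50,0]]
[[36,10],[46,19],[50,0]]
[[36,10],[46,19],[50,0]]
[[36,10],[45,15],[46,19],[50,0]]
[[36,10],[45,15],[46,19],[50,0]]
[[36,10],[45,15],[46,19],[50,0]]
[[36,10],[45,15],[46,19],[50,0]]
[[36,19],[45,15],[46,19],[50,0]]
[[14,5],[19,0],[36,19],[45,15],[46,19],[50,0]]
[[14,5],[19,0],[36,19],[45,15],[46,19],[50,0]]
[[14,5],[17,17],[25,0],[36,19],[45,15],[46,19],[50,0]]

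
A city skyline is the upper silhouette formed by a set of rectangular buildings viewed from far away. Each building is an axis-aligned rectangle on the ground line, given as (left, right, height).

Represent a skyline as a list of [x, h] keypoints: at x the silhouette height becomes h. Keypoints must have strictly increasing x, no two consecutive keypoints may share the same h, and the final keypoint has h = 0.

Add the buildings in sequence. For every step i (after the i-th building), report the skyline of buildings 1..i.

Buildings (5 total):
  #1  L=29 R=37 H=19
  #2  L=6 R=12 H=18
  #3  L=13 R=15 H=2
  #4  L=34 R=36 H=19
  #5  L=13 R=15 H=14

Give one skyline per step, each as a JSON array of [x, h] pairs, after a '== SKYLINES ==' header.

== SKYLINES ==
[[29,19],[37,0]]
[[6,18],[12,0],[29,19],[37,0]]
[[6,18],[12,0],[13,2],[15,0],[29,19],[37,0]]
[[6,18],[12,0],[13,2],[15,0],[29,19],[37,0]]
[[6,18],[12,0],[13,14],[15,0],[29,19],[37,0]]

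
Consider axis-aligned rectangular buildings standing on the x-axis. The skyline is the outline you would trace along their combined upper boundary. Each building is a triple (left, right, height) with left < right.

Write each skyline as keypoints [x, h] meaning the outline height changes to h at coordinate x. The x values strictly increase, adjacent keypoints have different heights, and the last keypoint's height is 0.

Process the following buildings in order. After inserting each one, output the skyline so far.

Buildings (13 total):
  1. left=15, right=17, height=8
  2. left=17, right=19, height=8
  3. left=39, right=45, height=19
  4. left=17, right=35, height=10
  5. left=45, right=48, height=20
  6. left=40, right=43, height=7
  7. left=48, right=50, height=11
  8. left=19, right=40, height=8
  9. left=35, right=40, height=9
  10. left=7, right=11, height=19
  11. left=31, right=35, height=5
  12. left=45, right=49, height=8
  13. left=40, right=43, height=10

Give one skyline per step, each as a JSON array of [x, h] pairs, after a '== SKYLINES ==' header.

== SKYLINES ==
[[15,8],[17,0]]
[[15,8],[19,0]]
[[15,8],[19,0],[39,19],[45,0]]
[[15,8],[17,10],[35,0],[39,19],[45,0]]
[[15,8],[17,10],[35,0],[39,19],[45,20],[48,0]]
[[15,8],[17,10],[35,0],[39,19],[45,20],[48,0]]
[[15,8],[17,10],[35,0],[39,19],[45,20],[48,11],[50,0]]
[[15,8],[17,10],[35,8],[39,19],[45,20],[48,11],[50,0]]
[[15,8],[17,10],[35,9],[39,19],[45,20],[48,11],[50,0]]
[[7,19],[11,0],[15,8],[17,10],[35,9],[39,19],[45,20],[48,11],[50,0]]
[[7,19],[11,0],[15,8],[17,10],[35,9],[39,19],[45,20],[48,11],[50,0]]
[[7,19],[11,0],[15,8],[17,10],[35,9],[39,19],[45,20],[48,11],[50,0]]
[[7,19],[11,0],[15,8],[17,10],[35,9],[39,19],[45,20],[48,11],[50,0]]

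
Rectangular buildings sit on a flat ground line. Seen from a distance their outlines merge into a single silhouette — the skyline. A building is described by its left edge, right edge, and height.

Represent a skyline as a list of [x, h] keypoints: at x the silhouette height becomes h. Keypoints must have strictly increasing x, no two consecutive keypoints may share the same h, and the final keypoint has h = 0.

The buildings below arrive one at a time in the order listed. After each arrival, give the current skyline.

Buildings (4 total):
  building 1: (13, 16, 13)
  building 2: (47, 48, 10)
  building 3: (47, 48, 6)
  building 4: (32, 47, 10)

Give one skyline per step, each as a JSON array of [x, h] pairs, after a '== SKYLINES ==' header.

== SKYLINES ==
[[13,13],[16,0]]
[[13,13],[16,0],[47,10],[48,0]]
[[13,13],[16,0],[47,10],[48,0]]
[[13,13],[16,0],[32,10],[48,0]]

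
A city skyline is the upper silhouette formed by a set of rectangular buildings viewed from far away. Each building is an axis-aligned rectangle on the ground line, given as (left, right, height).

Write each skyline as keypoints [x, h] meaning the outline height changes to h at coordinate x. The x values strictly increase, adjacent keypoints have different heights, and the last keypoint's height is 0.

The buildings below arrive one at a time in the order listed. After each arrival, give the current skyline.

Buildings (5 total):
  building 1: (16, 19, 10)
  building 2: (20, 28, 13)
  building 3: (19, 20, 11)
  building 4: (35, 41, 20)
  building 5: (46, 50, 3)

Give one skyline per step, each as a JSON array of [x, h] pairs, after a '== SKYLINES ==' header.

== SKYLINES ==
[[16,10],[19,0]]
[[16,10],[19,0],[20,13],[28,0]]
[[16,10],[19,11],[20,13],[28,0]]
[[16,10],[19,11],[20,13],[28,0],[35,20],[41,0]]
[[16,10],[19,11],[20,13],[28,0],[35,20],[41,0],[46,3],[50,0]]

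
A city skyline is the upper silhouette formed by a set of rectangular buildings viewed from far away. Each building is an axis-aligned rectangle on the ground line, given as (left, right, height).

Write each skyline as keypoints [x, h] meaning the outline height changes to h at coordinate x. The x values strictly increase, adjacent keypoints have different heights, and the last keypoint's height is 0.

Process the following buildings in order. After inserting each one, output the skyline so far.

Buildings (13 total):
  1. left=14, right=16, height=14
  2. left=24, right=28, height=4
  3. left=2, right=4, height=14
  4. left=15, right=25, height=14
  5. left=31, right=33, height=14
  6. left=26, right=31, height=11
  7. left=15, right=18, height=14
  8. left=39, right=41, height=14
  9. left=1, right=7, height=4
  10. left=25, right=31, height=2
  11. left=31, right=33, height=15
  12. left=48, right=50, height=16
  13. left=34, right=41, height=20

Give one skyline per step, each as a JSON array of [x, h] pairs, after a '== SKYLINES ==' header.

== SKYLINES ==
[[14,14],[16,0]]
[[14,14],[16,0],[24,4],[28,0]]
[[2,14],[4,0],[14,14],[16,0],[24,4],[28,0]]
[[2,14],[4,0],[14,14],[25,4],[28,0]]
[[2,14],[4,0],[14,14],[25,4],[28,0],[31,14],[33,0]]
[[2,14],[4,0],[14,14],[25,4],[26,11],[31,14],[33,0]]
[[2,14],[4,0],[14,14],[25,4],[26,11],[31,14],[33,0]]
[[2,14],[4,0],[14,14],[25,4],[26,11],[31,14],[33,0],[39,14],[41,0]]
[[1,4],[2,14],[4,4],[7,0],[14,14],[25,4],[26,11],[31,14],[33,0],[39,14],[41,0]]
[[1,4],[2,14],[4,4],[7,0],[14,14],[25,4],[26,11],[31,14],[33,0],[39,14],[41,0]]
[[1,4],[2,14],[4,4],[7,0],[14,14],[25,4],[26,11],[31,15],[33,0],[39,14],[41,0]]
[[1,4],[2,14],[4,4],[7,0],[14,14],[25,4],[26,11],[31,15],[33,0],[39,14],[41,0],[48,16],[50,0]]
[[1,4],[2,14],[4,4],[7,0],[14,14],[25,4],[26,11],[31,15],[33,0],[34,20],[41,0],[48,16],[50,0]]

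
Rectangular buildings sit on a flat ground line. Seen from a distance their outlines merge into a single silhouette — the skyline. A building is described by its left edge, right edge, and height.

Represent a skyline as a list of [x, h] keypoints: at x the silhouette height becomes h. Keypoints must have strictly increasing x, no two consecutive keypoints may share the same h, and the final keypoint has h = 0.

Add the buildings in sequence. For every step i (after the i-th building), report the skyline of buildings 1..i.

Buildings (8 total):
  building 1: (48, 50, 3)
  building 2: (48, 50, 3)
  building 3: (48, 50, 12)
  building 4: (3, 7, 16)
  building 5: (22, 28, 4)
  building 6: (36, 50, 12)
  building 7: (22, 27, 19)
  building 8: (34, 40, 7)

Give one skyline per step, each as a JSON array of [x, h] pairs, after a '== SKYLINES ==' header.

== SKYLINES ==
[[48,3],[50,0]]
[[48,3],[50,0]]
[[48,12],[50,0]]
[[3,16],[7,0],[48,12],[50,0]]
[[3,16],[7,0],[22,4],[28,0],[48,12],[50,0]]
[[3,16],[7,0],[22,4],[28,0],[36,12],[50,0]]
[[3,16],[7,0],[22,19],[27,4],[28,0],[36,12],[50,0]]
[[3,16],[7,0],[22,19],[27,4],[28,0],[34,7],[36,12],[50,0]]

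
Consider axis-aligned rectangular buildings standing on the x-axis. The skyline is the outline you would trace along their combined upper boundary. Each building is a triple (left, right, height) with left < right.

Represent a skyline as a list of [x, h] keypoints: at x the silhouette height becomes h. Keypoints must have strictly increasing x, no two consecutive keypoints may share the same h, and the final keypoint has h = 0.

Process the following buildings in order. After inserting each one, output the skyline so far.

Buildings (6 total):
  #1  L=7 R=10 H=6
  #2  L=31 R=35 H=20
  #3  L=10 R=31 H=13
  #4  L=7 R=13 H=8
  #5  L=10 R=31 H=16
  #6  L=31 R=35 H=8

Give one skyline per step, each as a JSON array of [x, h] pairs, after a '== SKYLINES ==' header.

== SKYLINES ==
[[7,6],[10,0]]
[[7,6],[10,0],[31,20],[35,0]]
[[7,6],[10,13],[31,20],[35,0]]
[[7,8],[10,13],[31,20],[35,0]]
[[7,8],[10,16],[31,20],[35,0]]
[[7,8],[10,16],[31,20],[35,0]]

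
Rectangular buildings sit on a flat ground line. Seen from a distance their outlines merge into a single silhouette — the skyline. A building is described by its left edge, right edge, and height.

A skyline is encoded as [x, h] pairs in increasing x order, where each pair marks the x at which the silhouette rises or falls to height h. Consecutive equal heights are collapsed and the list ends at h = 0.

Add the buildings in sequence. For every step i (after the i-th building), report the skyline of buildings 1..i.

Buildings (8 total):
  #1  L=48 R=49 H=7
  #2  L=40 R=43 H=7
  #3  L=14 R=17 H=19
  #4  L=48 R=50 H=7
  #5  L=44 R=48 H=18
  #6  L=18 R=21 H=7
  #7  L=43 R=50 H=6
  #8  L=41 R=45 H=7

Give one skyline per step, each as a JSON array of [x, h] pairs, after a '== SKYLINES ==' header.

== SKYLINES ==
[[48,7],[49,0]]
[[40,7],[43,0],[48,7],[49,0]]
[[14,19],[17,0],[40,7],[43,0],[48,7],[49,0]]
[[14,19],[17,0],[40,7],[43,0],[48,7],[50,0]]
[[14,19],[17,0],[40,7],[43,0],[44,18],[48,7],[50,0]]
[[14,19],[17,0],[18,7],[21,0],[40,7],[43,0],[44,18],[48,7],[50,0]]
[[14,19],[17,0],[18,7],[21,0],[40,7],[43,6],[44,18],[48,7],[50,0]]
[[14,19],[17,0],[18,7],[21,0],[40,7],[44,18],[48,7],[50,0]]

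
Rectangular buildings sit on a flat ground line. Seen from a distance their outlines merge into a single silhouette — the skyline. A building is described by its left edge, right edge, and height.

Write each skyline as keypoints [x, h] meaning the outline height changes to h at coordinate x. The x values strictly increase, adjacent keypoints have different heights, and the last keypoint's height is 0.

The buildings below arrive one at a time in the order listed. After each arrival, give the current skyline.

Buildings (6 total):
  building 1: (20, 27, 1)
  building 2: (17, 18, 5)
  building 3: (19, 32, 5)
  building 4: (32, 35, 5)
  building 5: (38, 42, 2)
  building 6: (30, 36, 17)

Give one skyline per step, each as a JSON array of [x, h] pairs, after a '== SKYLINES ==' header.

== SKYLINES ==
[[20,1],[27,0]]
[[17,5],[18,0],[20,1],[27,0]]
[[17,5],[18,0],[19,5],[32,0]]
[[17,5],[18,0],[19,5],[35,0]]
[[17,5],[18,0],[19,5],[35,0],[38,2],[42,0]]
[[17,5],[18,0],[19,5],[30,17],[36,0],[38,2],[42,0]]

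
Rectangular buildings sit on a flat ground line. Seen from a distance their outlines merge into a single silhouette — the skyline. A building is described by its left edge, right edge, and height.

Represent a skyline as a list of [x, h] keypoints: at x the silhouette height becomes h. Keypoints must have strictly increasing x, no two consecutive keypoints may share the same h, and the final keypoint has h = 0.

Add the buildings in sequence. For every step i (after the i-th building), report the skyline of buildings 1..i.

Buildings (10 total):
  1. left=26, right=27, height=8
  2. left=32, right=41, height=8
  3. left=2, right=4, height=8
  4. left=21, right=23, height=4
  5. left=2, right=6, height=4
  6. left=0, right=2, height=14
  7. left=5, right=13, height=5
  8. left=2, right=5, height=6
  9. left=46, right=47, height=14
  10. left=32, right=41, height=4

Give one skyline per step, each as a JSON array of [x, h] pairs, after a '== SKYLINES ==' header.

== SKYLINES ==
[[26,8],[27,0]]
[[26,8],[27,0],[32,8],[41,0]]
[[2,8],[4,0],[26,8],[27,0],[32,8],[41,0]]
[[2,8],[4,0],[21,4],[23,0],[26,8],[27,0],[32,8],[41,0]]
[[2,8],[4,4],[6,0],[21,4],[23,0],[26,8],[27,0],[32,8],[41,0]]
[[0,14],[2,8],[4,4],[6,0],[21,4],[23,0],[26,8],[27,0],[32,8],[41,0]]
[[0,14],[2,8],[4,4],[5,5],[13,0],[21,4],[23,0],[26,8],[27,0],[32,8],[41,0]]
[[0,14],[2,8],[4,6],[5,5],[13,0],[21,4],[23,0],[26,8],[27,0],[32,8],[41,0]]
[[0,14],[2,8],[4,6],[5,5],[13,0],[21,4],[23,0],[26,8],[27,0],[32,8],[41,0],[46,14],[47,0]]
[[0,14],[2,8],[4,6],[5,5],[13,0],[21,4],[23,0],[26,8],[27,0],[32,8],[41,0],[46,14],[47,0]]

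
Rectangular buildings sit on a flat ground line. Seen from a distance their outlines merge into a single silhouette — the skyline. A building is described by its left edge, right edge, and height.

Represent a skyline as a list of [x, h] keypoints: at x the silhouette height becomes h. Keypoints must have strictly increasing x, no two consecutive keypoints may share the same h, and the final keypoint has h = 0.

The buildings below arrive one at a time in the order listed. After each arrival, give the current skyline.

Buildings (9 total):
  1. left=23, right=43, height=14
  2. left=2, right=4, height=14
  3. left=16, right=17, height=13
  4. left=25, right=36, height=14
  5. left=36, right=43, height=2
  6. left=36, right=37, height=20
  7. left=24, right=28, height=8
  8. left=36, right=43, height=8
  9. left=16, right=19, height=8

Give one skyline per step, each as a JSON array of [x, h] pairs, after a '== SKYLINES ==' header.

== SKYLINES ==
[[23,14],[43,0]]
[[2,14],[4,0],[23,14],[43,0]]
[[2,14],[4,0],[16,13],[17,0],[23,14],[43,0]]
[[2,14],[4,0],[16,13],[17,0],[23,14],[43,0]]
[[2,14],[4,0],[16,13],[17,0],[23,14],[43,0]]
[[2,14],[4,0],[16,13],[17,0],[23,14],[36,20],[37,14],[43,0]]
[[2,14],[4,0],[16,13],[17,0],[23,14],[36,20],[37,14],[43,0]]
[[2,14],[4,0],[16,13],[17,0],[23,14],[36,20],[37,14],[43,0]]
[[2,14],[4,0],[16,13],[17,8],[19,0],[23,14],[36,20],[37,14],[43,0]]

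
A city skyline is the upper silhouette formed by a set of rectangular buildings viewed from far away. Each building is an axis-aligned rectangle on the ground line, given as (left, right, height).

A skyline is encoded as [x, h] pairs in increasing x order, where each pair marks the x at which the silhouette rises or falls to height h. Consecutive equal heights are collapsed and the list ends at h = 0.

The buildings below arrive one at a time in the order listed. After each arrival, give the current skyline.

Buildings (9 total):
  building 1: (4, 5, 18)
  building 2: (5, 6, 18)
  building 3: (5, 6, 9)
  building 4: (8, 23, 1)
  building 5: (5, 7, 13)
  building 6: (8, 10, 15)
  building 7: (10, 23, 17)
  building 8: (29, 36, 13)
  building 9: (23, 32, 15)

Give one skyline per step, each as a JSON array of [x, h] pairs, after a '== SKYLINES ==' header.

== SKYLINES ==
[[4,18],[5,0]]
[[4,18],[6,0]]
[[4,18],[6,0]]
[[4,18],[6,0],[8,1],[23,0]]
[[4,18],[6,13],[7,0],[8,1],[23,0]]
[[4,18],[6,13],[7,0],[8,15],[10,1],[23,0]]
[[4,18],[6,13],[7,0],[8,15],[10,17],[23,0]]
[[4,18],[6,13],[7,0],[8,15],[10,17],[23,0],[29,13],[36,0]]
[[4,18],[6,13],[7,0],[8,15],[10,17],[23,15],[32,13],[36,0]]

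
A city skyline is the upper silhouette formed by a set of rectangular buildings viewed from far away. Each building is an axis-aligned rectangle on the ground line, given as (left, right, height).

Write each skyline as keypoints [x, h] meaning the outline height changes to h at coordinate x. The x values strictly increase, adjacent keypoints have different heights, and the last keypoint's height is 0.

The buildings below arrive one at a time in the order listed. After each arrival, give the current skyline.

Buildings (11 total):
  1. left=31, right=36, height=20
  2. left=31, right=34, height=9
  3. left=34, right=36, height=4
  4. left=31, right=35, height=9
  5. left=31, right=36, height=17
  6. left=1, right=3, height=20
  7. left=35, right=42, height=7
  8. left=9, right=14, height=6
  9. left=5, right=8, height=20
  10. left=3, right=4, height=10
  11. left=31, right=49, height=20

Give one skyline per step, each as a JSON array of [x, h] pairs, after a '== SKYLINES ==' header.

== SKYLINES ==
[[31,20],[36,0]]
[[31,20],[36,0]]
[[31,20],[36,0]]
[[31,20],[36,0]]
[[31,20],[36,0]]
[[1,20],[3,0],[31,20],[36,0]]
[[1,20],[3,0],[31,20],[36,7],[42,0]]
[[1,20],[3,0],[9,6],[14,0],[31,20],[36,7],[42,0]]
[[1,20],[3,0],[5,20],[8,0],[9,6],[14,0],[31,20],[36,7],[42,0]]
[[1,20],[3,10],[4,0],[5,20],[8,0],[9,6],[14,0],[31,20],[36,7],[42,0]]
[[1,20],[3,10],[4,0],[5,20],[8,0],[9,6],[14,0],[31,20],[49,0]]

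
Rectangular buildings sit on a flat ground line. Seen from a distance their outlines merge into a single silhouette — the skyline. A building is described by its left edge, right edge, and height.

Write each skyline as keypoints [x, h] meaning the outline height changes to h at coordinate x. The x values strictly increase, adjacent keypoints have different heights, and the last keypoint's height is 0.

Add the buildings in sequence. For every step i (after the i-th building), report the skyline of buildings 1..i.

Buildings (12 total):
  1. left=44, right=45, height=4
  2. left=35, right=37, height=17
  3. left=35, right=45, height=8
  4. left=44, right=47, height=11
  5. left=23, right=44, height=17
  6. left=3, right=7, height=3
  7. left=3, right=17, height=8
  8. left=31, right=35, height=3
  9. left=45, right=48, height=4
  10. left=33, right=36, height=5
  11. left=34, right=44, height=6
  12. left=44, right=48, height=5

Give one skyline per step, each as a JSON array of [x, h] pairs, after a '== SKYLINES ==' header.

== SKYLINES ==
[[44,4],[45,0]]
[[35,17],[37,0],[44,4],[45,0]]
[[35,17],[37,8],[45,0]]
[[35,17],[37,8],[44,11],[47,0]]
[[23,17],[44,11],[47,0]]
[[3,3],[7,0],[23,17],[44,11],[47,0]]
[[3,8],[17,0],[23,17],[44,11],[47,0]]
[[3,8],[17,0],[23,17],[44,11],[47,0]]
[[3,8],[17,0],[23,17],[44,11],[47,4],[48,0]]
[[3,8],[17,0],[23,17],[44,11],[47,4],[48,0]]
[[3,8],[17,0],[23,17],[44,11],[47,4],[48,0]]
[[3,8],[17,0],[23,17],[44,11],[47,5],[48,0]]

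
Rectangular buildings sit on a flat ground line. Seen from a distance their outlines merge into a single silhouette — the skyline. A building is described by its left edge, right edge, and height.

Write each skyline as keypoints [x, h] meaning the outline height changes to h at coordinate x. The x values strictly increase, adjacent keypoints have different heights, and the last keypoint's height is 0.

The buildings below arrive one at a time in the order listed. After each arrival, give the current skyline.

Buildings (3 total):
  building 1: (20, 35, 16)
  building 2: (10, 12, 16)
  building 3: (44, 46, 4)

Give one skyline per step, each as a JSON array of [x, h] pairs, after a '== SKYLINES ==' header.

== SKYLINES ==
[[20,16],[35,0]]
[[10,16],[12,0],[20,16],[35,0]]
[[10,16],[12,0],[20,16],[35,0],[44,4],[46,0]]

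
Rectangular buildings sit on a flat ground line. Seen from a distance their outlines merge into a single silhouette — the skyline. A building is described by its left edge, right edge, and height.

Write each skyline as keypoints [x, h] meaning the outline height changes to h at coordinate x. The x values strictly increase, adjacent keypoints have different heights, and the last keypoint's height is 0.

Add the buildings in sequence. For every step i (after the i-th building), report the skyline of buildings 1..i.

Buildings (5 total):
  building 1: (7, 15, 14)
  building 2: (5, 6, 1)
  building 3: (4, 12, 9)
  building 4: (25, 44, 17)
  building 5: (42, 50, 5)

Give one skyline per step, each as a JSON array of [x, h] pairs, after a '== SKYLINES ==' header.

== SKYLINES ==
[[7,14],[15,0]]
[[5,1],[6,0],[7,14],[15,0]]
[[4,9],[7,14],[15,0]]
[[4,9],[7,14],[15,0],[25,17],[44,0]]
[[4,9],[7,14],[15,0],[25,17],[44,5],[50,0]]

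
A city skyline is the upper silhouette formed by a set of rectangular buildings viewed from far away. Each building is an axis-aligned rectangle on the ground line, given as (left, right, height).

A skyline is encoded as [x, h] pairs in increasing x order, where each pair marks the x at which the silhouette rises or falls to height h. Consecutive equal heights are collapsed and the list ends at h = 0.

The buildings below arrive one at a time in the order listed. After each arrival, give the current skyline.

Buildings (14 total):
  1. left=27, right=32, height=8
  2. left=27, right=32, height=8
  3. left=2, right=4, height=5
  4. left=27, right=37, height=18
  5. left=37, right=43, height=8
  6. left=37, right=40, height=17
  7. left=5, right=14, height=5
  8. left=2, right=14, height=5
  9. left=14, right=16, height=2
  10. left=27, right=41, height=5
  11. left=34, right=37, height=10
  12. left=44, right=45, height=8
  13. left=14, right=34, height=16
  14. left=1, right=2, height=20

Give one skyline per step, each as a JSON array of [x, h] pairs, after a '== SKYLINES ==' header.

== SKYLINES ==
[[27,8],[32,0]]
[[27,8],[32,0]]
[[2,5],[4,0],[27,8],[32,0]]
[[2,5],[4,0],[27,18],[37,0]]
[[2,5],[4,0],[27,18],[37,8],[43,0]]
[[2,5],[4,0],[27,18],[37,17],[40,8],[43,0]]
[[2,5],[4,0],[5,5],[14,0],[27,18],[37,17],[40,8],[43,0]]
[[2,5],[14,0],[27,18],[37,17],[40,8],[43,0]]
[[2,5],[14,2],[16,0],[27,18],[37,17],[40,8],[43,0]]
[[2,5],[14,2],[16,0],[27,18],[37,17],[40,8],[43,0]]
[[2,5],[14,2],[16,0],[27,18],[37,17],[40,8],[43,0]]
[[2,5],[14,2],[16,0],[27,18],[37,17],[40,8],[43,0],[44,8],[45,0]]
[[2,5],[14,16],[27,18],[37,17],[40,8],[43,0],[44,8],[45,0]]
[[1,20],[2,5],[14,16],[27,18],[37,17],[40,8],[43,0],[44,8],[45,0]]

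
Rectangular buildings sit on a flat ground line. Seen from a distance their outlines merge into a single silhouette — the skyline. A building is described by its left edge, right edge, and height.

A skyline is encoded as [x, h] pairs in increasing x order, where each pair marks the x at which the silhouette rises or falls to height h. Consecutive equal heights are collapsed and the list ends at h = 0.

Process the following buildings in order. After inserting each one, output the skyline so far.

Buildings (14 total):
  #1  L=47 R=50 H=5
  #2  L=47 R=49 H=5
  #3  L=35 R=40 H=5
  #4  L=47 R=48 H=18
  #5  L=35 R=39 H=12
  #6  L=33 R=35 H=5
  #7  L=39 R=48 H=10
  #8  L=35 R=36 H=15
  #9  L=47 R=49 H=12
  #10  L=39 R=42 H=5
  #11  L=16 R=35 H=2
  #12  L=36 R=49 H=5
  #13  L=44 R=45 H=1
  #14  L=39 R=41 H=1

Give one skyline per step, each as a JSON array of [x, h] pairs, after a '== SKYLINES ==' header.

== SKYLINES ==
[[47,5],[50,0]]
[[47,5],[50,0]]
[[35,5],[40,0],[47,5],[50,0]]
[[35,5],[40,0],[47,18],[48,5],[50,0]]
[[35,12],[39,5],[40,0],[47,18],[48,5],[50,0]]
[[33,5],[35,12],[39,5],[40,0],[47,18],[48,5],[50,0]]
[[33,5],[35,12],[39,10],[47,18],[48,5],[50,0]]
[[33,5],[35,15],[36,12],[39,10],[47,18],[48,5],[50,0]]
[[33,5],[35,15],[36,12],[39,10],[47,18],[48,12],[49,5],[50,0]]
[[33,5],[35,15],[36,12],[39,10],[47,18],[48,12],[49,5],[50,0]]
[[16,2],[33,5],[35,15],[36,12],[39,10],[47,18],[48,12],[49,5],[50,0]]
[[16,2],[33,5],[35,15],[36,12],[39,10],[47,18],[48,12],[49,5],[50,0]]
[[16,2],[33,5],[35,15],[36,12],[39,10],[47,18],[48,12],[49,5],[50,0]]
[[16,2],[33,5],[35,15],[36,12],[39,10],[47,18],[48,12],[49,5],[50,0]]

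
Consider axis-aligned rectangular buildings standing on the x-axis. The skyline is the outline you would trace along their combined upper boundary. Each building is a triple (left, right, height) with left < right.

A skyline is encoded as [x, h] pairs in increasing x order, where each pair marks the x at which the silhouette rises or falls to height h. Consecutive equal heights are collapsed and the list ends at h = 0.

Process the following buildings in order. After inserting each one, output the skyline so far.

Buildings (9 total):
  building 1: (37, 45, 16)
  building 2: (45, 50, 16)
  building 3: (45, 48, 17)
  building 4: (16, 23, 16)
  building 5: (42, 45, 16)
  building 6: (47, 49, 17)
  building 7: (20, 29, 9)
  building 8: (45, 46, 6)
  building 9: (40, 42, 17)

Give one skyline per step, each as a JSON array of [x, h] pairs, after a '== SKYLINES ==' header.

== SKYLINES ==
[[37,16],[45,0]]
[[37,16],[50,0]]
[[37,16],[45,17],[48,16],[50,0]]
[[16,16],[23,0],[37,16],[45,17],[48,16],[50,0]]
[[16,16],[23,0],[37,16],[45,17],[48,16],[50,0]]
[[16,16],[23,0],[37,16],[45,17],[49,16],[50,0]]
[[16,16],[23,9],[29,0],[37,16],[45,17],[49,16],[50,0]]
[[16,16],[23,9],[29,0],[37,16],[45,17],[49,16],[50,0]]
[[16,16],[23,9],[29,0],[37,16],[40,17],[42,16],[45,17],[49,16],[50,0]]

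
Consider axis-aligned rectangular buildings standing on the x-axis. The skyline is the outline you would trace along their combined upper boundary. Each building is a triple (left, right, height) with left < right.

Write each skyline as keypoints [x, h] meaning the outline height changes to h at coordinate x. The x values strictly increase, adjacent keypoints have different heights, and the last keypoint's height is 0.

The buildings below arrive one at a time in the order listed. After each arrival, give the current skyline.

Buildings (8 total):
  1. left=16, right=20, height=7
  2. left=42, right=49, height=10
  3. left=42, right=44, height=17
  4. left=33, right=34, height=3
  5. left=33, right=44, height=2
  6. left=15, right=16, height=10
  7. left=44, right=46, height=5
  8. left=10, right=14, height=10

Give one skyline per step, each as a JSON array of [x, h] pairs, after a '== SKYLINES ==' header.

== SKYLINES ==
[[16,7],[20,0]]
[[16,7],[20,0],[42,10],[49,0]]
[[16,7],[20,0],[42,17],[44,10],[49,0]]
[[16,7],[20,0],[33,3],[34,0],[42,17],[44,10],[49,0]]
[[16,7],[20,0],[33,3],[34,2],[42,17],[44,10],[49,0]]
[[15,10],[16,7],[20,0],[33,3],[34,2],[42,17],[44,10],[49,0]]
[[15,10],[16,7],[20,0],[33,3],[34,2],[42,17],[44,10],[49,0]]
[[10,10],[14,0],[15,10],[16,7],[20,0],[33,3],[34,2],[42,17],[44,10],[49,0]]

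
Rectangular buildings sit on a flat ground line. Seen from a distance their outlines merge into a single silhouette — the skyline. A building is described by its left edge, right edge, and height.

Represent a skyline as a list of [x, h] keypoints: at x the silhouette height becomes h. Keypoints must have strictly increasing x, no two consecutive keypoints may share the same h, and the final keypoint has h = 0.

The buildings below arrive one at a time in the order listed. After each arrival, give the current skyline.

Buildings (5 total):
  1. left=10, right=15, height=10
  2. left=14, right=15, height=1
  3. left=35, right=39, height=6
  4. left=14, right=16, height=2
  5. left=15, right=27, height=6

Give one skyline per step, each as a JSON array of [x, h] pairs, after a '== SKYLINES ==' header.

== SKYLINES ==
[[10,10],[15,0]]
[[10,10],[15,0]]
[[10,10],[15,0],[35,6],[39,0]]
[[10,10],[15,2],[16,0],[35,6],[39,0]]
[[10,10],[15,6],[27,0],[35,6],[39,0]]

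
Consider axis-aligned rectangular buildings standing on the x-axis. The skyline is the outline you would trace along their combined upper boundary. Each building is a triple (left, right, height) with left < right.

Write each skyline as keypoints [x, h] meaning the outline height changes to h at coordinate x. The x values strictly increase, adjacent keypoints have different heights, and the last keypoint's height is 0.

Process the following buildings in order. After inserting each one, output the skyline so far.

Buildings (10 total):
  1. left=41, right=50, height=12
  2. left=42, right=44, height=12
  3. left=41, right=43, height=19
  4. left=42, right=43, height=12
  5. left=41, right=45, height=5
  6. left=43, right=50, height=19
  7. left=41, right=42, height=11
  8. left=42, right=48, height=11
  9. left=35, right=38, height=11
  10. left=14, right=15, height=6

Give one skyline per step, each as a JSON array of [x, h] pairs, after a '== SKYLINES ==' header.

== SKYLINES ==
[[41,12],[50,0]]
[[41,12],[50,0]]
[[41,19],[43,12],[50,0]]
[[41,19],[43,12],[50,0]]
[[41,19],[43,12],[50,0]]
[[41,19],[50,0]]
[[41,19],[50,0]]
[[41,19],[50,0]]
[[35,11],[38,0],[41,19],[50,0]]
[[14,6],[15,0],[35,11],[38,0],[41,19],[50,0]]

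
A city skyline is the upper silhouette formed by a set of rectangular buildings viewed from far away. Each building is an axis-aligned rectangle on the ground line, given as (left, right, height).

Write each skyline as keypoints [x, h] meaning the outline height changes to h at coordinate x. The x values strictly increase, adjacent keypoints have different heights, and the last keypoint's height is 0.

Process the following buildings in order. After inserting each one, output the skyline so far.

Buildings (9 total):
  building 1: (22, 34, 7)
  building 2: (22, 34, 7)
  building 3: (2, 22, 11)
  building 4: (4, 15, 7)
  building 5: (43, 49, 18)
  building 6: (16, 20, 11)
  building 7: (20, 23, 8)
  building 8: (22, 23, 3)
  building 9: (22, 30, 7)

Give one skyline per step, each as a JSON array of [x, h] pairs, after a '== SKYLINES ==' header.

== SKYLINES ==
[[22,7],[34,0]]
[[22,7],[34,0]]
[[2,11],[22,7],[34,0]]
[[2,11],[22,7],[34,0]]
[[2,11],[22,7],[34,0],[43,18],[49,0]]
[[2,11],[22,7],[34,0],[43,18],[49,0]]
[[2,11],[22,8],[23,7],[34,0],[43,18],[49,0]]
[[2,11],[22,8],[23,7],[34,0],[43,18],[49,0]]
[[2,11],[22,8],[23,7],[34,0],[43,18],[49,0]]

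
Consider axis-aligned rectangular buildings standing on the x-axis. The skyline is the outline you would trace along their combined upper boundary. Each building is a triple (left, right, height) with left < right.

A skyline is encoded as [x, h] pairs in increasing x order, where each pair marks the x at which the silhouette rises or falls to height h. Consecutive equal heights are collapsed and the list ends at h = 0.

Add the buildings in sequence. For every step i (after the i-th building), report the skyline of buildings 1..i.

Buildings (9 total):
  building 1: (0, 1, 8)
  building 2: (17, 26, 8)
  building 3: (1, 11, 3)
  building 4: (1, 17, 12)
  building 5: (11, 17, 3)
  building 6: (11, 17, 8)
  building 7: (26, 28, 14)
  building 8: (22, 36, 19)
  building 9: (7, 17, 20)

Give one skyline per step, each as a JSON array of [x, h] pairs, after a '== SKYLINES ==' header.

== SKYLINES ==
[[0,8],[1,0]]
[[0,8],[1,0],[17,8],[26,0]]
[[0,8],[1,3],[11,0],[17,8],[26,0]]
[[0,8],[1,12],[17,8],[26,0]]
[[0,8],[1,12],[17,8],[26,0]]
[[0,8],[1,12],[17,8],[26,0]]
[[0,8],[1,12],[17,8],[26,14],[28,0]]
[[0,8],[1,12],[17,8],[22,19],[36,0]]
[[0,8],[1,12],[7,20],[17,8],[22,19],[36,0]]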